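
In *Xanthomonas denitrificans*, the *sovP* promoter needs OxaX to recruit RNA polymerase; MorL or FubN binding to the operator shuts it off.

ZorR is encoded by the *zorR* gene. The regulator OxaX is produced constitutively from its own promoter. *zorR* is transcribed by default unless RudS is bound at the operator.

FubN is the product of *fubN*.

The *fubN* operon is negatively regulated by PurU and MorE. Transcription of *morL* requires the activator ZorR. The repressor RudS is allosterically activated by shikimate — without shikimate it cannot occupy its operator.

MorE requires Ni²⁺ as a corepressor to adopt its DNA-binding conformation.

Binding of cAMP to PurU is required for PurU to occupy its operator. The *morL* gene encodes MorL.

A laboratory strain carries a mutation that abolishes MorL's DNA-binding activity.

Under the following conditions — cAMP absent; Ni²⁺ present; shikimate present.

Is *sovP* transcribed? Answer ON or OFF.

ON

MorL is non-functional in this strain, so it has no effect.
cAMP is absent, so PurU is inactive.
Ni²⁺ is present, so MorE is active.
With repressor MorE bound, *fubN* is not transcribed.
So FubN is not produced.
OxaX is produced constitutively and is active.
No repressor is bound and OxaX is active, so *sovP* is transcribed.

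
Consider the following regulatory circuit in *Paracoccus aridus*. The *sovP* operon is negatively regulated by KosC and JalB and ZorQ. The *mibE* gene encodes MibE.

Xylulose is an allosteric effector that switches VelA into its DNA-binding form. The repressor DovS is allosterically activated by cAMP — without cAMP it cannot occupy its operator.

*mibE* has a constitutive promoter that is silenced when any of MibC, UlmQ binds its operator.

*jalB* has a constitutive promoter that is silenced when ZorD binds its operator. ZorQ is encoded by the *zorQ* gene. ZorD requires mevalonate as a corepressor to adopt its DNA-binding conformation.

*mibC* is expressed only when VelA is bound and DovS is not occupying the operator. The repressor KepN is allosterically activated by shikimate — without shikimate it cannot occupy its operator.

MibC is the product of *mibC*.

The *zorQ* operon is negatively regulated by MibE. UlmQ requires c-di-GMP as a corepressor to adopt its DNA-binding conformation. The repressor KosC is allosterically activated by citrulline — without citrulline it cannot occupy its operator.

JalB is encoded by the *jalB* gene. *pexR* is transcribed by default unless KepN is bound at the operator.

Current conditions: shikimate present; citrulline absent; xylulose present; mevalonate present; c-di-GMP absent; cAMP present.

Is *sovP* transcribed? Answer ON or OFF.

ON

Citrulline is absent, so KosC is inactive.
Mevalonate is present, so ZorD is active.
With repressor ZorD bound, *jalB* is not transcribed.
So JalB is not produced.
cAMP is present, so DovS is active.
Xylulose is present, so VelA is active.
With repressor DovS bound, *mibC* is not transcribed.
So MibC is not produced.
c-di-GMP is absent, so UlmQ is inactive.
With no repressor bound, *mibE* is transcribed.
So MibE is produced and active.
With repressor MibE bound, *zorQ* is not transcribed.
So ZorQ is not produced.
With no repressor bound, *sovP* is transcribed.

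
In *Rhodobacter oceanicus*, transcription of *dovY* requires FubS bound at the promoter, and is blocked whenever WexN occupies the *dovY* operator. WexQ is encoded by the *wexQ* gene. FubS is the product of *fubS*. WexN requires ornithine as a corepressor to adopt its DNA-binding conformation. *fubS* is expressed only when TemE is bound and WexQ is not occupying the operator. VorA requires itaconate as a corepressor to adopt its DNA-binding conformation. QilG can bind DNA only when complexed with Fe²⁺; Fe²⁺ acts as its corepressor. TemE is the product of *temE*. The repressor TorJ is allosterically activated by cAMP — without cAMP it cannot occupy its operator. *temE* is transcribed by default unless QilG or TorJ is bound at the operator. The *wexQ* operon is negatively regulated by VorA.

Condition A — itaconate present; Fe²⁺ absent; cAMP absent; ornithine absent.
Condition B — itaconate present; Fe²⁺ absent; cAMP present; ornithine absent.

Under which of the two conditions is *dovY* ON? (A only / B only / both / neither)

A only

Condition A:
Itaconate is present, so VorA is active.
With repressor VorA bound, *wexQ* is not transcribed.
So WexQ is not produced.
Fe²⁺ is absent, so QilG is inactive.
cAMP is absent, so TorJ is inactive.
With no repressor bound, *temE* is transcribed.
So TemE is produced and active.
No repressor is bound and TemE is active, so *fubS* is transcribed.
So FubS is produced and active.
Ornithine is absent, so WexN is inactive.
No repressor is bound and FubS is active, so *dovY* is transcribed.
→ *dovY* is ON in A.
Condition B:
Itaconate is present, so VorA is active.
With repressor VorA bound, *wexQ* is not transcribed.
So WexQ is not produced.
Fe²⁺ is absent, so QilG is inactive.
cAMP is present, so TorJ is active.
With repressor TorJ bound, *temE* is not transcribed.
So TemE is not produced.
Required activator TemE is absent, so *fubS* is not transcribed.
So FubS is not produced.
Ornithine is absent, so WexN is inactive.
Required activator FubS is absent, so *dovY* is not transcribed.
→ *dovY* is OFF in B.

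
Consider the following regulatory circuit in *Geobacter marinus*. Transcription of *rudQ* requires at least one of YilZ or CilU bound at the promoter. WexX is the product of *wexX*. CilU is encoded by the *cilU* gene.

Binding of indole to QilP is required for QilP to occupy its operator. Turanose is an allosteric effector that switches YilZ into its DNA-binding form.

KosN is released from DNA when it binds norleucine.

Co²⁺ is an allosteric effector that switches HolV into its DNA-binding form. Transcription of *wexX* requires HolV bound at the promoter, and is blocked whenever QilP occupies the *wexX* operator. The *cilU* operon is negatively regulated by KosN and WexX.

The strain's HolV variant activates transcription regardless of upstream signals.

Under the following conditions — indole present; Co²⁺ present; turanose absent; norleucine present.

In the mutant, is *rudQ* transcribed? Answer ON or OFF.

ON

Turanose is absent, so YilZ is inactive.
Norleucine is present, so KosN is inactive.
HolV is constitutively active in this strain.
Indole is present, so QilP is active.
With repressor QilP bound, *wexX* is not transcribed.
So WexX is not produced.
With no repressor bound, *cilU* is transcribed.
So CilU is produced and active.
Activator CilU is present, so *rudQ* is transcribed.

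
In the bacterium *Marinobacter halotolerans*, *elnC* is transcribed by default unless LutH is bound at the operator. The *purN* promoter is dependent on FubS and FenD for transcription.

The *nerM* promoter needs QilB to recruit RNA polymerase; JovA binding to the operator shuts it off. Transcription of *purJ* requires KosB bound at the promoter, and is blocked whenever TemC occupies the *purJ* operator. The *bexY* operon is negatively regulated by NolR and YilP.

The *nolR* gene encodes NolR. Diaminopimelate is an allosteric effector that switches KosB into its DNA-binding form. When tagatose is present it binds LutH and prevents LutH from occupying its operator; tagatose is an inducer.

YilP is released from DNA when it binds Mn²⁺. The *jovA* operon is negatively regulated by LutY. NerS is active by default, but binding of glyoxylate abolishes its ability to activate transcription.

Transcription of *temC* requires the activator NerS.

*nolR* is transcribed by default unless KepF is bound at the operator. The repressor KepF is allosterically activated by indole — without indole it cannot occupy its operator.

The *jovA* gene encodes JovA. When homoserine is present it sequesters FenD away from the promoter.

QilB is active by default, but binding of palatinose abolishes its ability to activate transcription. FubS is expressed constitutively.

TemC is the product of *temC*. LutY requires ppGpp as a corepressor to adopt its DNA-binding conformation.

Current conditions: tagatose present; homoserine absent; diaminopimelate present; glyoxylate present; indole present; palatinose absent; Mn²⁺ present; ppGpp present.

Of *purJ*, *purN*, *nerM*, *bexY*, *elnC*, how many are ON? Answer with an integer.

Diaminopimelate is present, so KosB is active.
Glyoxylate is present, so NerS is inactive.
Required activator NerS is absent, so *temC* is not transcribed.
So TemC is not produced.
No repressor is bound and KosB is active, so *purJ* is transcribed.
→ *purJ* is ON.
FubS is produced constitutively and is active.
Homoserine is absent, so FenD is active.
No repressor is bound and FubS and FenD are active, so *purN* is transcribed.
→ *purN* is ON.
Palatinose is absent, so QilB is active.
ppGpp is present, so LutY is active.
With repressor LutY bound, *jovA* is not transcribed.
So JovA is not produced.
No repressor is bound and QilB is active, so *nerM* is transcribed.
→ *nerM* is ON.
Indole is present, so KepF is active.
With repressor KepF bound, *nolR* is not transcribed.
So NolR is not produced.
Mn²⁺ is present, so YilP is inactive.
With no repressor bound, *bexY* is transcribed.
→ *bexY* is ON.
Tagatose is present, so LutH is inactive.
With no repressor bound, *elnC* is transcribed.
→ *elnC* is ON.
5 of the 5 genes are transcribed.

5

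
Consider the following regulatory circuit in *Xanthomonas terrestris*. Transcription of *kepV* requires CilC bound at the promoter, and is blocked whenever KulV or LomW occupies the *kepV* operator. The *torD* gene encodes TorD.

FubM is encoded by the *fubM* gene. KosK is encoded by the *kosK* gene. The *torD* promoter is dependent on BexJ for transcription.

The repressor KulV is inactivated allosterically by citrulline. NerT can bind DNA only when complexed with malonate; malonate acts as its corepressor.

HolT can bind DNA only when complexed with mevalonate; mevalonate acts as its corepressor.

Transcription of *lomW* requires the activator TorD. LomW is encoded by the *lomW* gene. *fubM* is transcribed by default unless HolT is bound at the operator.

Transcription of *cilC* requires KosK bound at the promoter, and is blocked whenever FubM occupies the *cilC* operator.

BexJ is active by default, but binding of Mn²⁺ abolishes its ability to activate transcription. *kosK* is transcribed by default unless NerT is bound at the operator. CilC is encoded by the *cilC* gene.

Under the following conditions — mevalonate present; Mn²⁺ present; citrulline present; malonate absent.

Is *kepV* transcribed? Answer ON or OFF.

Citrulline is present, so KulV is inactive.
Malonate is absent, so NerT is inactive.
With no repressor bound, *kosK* is transcribed.
So KosK is produced and active.
Mevalonate is present, so HolT is active.
With repressor HolT bound, *fubM* is not transcribed.
So FubM is not produced.
No repressor is bound and KosK is active, so *cilC* is transcribed.
So CilC is produced and active.
Mn²⁺ is present, so BexJ is inactive.
Required activator BexJ is absent, so *torD* is not transcribed.
So TorD is not produced.
Required activator TorD is absent, so *lomW* is not transcribed.
So LomW is not produced.
No repressor is bound and CilC is active, so *kepV* is transcribed.

ON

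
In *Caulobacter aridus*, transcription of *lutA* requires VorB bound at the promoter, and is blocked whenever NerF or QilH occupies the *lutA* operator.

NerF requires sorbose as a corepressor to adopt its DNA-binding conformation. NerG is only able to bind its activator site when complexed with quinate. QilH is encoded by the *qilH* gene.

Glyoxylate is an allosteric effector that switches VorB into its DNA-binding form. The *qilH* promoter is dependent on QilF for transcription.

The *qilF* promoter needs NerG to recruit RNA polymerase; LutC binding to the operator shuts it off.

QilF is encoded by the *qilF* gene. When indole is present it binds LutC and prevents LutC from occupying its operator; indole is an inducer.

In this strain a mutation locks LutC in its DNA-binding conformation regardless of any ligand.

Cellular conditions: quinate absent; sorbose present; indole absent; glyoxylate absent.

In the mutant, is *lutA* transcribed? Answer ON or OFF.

OFF

Sorbose is present, so NerF is active.
Glyoxylate is absent, so VorB is inactive.
Quinate is absent, so NerG is inactive.
LutC is constitutively active in this strain.
With repressor LutC bound, *qilF* is not transcribed.
So QilF is not produced.
Required activator QilF is absent, so *qilH* is not transcribed.
So QilH is not produced.
With repressor NerF bound, *lutA* is not transcribed.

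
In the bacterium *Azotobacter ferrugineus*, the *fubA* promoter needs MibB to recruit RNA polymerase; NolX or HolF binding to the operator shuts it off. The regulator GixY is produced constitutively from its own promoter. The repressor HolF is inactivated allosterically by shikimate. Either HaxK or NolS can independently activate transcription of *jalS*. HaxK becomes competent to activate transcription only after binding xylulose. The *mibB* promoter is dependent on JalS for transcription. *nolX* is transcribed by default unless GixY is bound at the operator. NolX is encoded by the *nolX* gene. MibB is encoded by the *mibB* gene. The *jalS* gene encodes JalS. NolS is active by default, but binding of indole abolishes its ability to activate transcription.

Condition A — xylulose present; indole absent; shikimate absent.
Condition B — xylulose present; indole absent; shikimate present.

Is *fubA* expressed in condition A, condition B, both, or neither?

B only

Condition A:
GixY is produced constitutively and is active.
With repressor GixY bound, *nolX* is not transcribed.
So NolX is not produced.
Xylulose is present, so HaxK is active.
Indole is absent, so NolS is active.
Activator HaxK is present, so *jalS* is transcribed.
So JalS is produced and active.
No repressor is bound and JalS is active, so *mibB* is transcribed.
So MibB is produced and active.
Shikimate is absent, so HolF is active.
With repressor HolF bound, *fubA* is not transcribed.
→ *fubA* is OFF in A.
Condition B:
GixY is produced constitutively and is active.
With repressor GixY bound, *nolX* is not transcribed.
So NolX is not produced.
Xylulose is present, so HaxK is active.
Indole is absent, so NolS is active.
Activator HaxK is present, so *jalS* is transcribed.
So JalS is produced and active.
No repressor is bound and JalS is active, so *mibB* is transcribed.
So MibB is produced and active.
Shikimate is present, so HolF is inactive.
No repressor is bound and MibB is active, so *fubA* is transcribed.
→ *fubA* is ON in B.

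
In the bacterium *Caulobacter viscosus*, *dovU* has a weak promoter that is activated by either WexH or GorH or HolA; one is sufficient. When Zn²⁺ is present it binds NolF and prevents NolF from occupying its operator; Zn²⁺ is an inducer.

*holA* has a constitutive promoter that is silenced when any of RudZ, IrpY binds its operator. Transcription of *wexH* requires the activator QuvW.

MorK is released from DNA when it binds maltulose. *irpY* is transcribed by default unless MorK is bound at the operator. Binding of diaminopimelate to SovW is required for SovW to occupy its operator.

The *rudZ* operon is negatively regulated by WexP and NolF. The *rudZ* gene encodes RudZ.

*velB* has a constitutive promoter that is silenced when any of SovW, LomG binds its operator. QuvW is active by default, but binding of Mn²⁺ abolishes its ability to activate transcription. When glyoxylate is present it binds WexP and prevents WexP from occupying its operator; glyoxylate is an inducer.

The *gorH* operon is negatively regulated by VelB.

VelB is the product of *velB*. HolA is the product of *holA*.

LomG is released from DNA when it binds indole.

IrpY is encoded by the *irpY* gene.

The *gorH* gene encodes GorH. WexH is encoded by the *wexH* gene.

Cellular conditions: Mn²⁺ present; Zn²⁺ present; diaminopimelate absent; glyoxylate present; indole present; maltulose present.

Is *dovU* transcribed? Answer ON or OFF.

OFF

Mn²⁺ is present, so QuvW is inactive.
Required activator QuvW is absent, so *wexH* is not transcribed.
So WexH is not produced.
Diaminopimelate is absent, so SovW is inactive.
Indole is present, so LomG is inactive.
With no repressor bound, *velB* is transcribed.
So VelB is produced and active.
With repressor VelB bound, *gorH* is not transcribed.
So GorH is not produced.
Glyoxylate is present, so WexP is inactive.
Zn²⁺ is present, so NolF is inactive.
With no repressor bound, *rudZ* is transcribed.
So RudZ is produced and active.
Maltulose is present, so MorK is inactive.
With no repressor bound, *irpY* is transcribed.
So IrpY is produced and active.
With repressor RudZ bound, *holA* is not transcribed.
So HolA is not produced.
No activator is available at the *dovU* promoter, so *dovU* is not transcribed.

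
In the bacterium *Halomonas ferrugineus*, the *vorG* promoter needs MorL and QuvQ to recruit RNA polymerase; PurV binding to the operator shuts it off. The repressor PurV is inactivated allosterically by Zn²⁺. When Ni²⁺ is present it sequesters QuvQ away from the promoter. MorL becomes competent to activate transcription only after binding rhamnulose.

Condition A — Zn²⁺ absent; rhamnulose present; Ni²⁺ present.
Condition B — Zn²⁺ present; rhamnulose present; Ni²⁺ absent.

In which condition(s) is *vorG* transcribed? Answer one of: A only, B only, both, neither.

B only

Condition A:
Zn²⁺ is absent, so PurV is active.
Rhamnulose is present, so MorL is active.
Ni²⁺ is present, so QuvQ is inactive.
With repressor PurV bound, *vorG* is not transcribed.
→ *vorG* is OFF in A.
Condition B:
Zn²⁺ is present, so PurV is inactive.
Rhamnulose is present, so MorL is active.
Ni²⁺ is absent, so QuvQ is active.
No repressor is bound and MorL and QuvQ are active, so *vorG* is transcribed.
→ *vorG* is ON in B.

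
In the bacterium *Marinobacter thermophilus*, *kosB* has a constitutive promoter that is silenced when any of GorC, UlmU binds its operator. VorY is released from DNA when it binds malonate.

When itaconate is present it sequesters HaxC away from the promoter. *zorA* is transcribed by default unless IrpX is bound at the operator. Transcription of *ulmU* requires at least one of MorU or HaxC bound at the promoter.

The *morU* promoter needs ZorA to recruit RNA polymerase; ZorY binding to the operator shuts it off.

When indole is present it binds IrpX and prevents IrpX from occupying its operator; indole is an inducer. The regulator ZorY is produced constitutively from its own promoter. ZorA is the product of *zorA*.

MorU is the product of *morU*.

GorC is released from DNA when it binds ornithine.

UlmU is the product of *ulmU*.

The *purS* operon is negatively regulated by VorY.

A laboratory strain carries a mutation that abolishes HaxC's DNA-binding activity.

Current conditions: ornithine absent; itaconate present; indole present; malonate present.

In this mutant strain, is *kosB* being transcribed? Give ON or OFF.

OFF

Ornithine is absent, so GorC is active.
Indole is present, so IrpX is inactive.
With no repressor bound, *zorA* is transcribed.
So ZorA is produced and active.
ZorY is produced constitutively and is active.
With repressor ZorY bound, *morU* is not transcribed.
So MorU is not produced.
HaxC is non-functional in this strain, so it has no effect.
No activator is available at the *ulmU* promoter, so *ulmU* is not transcribed.
So UlmU is not produced.
With repressor GorC bound, *kosB* is not transcribed.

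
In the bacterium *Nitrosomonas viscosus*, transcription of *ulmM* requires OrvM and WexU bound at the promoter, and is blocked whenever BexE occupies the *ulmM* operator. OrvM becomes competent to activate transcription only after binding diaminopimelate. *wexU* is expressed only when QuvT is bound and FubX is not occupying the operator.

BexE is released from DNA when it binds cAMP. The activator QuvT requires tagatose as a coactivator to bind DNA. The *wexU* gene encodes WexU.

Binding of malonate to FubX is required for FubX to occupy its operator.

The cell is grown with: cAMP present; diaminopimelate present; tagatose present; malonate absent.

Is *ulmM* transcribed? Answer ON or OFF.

ON

Diaminopimelate is present, so OrvM is active.
Malonate is absent, so FubX is inactive.
Tagatose is present, so QuvT is active.
No repressor is bound and QuvT is active, so *wexU* is transcribed.
So WexU is produced and active.
cAMP is present, so BexE is inactive.
No repressor is bound and OrvM and WexU are active, so *ulmM* is transcribed.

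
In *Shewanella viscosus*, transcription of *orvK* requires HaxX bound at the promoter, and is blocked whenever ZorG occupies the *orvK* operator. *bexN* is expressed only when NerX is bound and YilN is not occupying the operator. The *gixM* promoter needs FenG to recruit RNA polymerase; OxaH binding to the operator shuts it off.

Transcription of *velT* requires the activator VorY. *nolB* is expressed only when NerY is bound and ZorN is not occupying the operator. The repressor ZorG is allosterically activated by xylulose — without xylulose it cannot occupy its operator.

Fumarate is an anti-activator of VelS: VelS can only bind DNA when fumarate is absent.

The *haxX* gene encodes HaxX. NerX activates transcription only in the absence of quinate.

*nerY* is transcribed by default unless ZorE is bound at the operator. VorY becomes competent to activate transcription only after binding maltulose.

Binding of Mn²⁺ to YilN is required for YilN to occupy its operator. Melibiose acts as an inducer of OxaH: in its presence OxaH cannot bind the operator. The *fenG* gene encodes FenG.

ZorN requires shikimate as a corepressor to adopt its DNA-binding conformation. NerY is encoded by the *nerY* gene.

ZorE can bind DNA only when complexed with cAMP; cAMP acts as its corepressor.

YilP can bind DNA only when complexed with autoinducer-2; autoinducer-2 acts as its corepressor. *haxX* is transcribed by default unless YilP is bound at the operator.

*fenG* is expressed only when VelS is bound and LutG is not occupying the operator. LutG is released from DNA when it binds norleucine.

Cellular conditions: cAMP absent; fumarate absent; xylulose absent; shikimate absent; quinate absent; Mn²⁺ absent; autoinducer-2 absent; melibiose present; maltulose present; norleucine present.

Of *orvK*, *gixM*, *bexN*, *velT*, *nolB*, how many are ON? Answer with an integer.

5

Autoinducer-2 is absent, so YilP is inactive.
With no repressor bound, *haxX* is transcribed.
So HaxX is produced and active.
Xylulose is absent, so ZorG is inactive.
No repressor is bound and HaxX is active, so *orvK* is transcribed.
→ *orvK* is ON.
Fumarate is absent, so VelS is active.
Norleucine is present, so LutG is inactive.
No repressor is bound and VelS is active, so *fenG* is transcribed.
So FenG is produced and active.
Melibiose is present, so OxaH is inactive.
No repressor is bound and FenG is active, so *gixM* is transcribed.
→ *gixM* is ON.
Mn²⁺ is absent, so YilN is inactive.
Quinate is absent, so NerX is active.
No repressor is bound and NerX is active, so *bexN* is transcribed.
→ *bexN* is ON.
Maltulose is present, so VorY is active.
No repressor is bound and VorY is active, so *velT* is transcribed.
→ *velT* is ON.
Shikimate is absent, so ZorN is inactive.
cAMP is absent, so ZorE is inactive.
With no repressor bound, *nerY* is transcribed.
So NerY is produced and active.
No repressor is bound and NerY is active, so *nolB* is transcribed.
→ *nolB* is ON.
5 of the 5 genes are transcribed.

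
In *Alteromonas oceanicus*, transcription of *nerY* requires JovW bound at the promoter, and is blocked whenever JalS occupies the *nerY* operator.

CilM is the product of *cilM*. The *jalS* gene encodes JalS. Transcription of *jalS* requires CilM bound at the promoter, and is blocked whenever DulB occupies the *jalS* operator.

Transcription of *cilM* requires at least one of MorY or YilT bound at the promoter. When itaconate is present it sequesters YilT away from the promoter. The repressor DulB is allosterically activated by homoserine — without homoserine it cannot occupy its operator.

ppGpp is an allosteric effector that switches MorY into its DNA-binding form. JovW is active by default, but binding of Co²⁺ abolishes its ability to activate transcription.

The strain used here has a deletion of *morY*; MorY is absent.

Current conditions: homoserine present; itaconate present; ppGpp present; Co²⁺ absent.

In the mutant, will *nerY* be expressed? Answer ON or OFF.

Homoserine is present, so DulB is active.
MorY is non-functional in this strain, so it has no effect.
Itaconate is present, so YilT is inactive.
No activator is available at the *cilM* promoter, so *cilM* is not transcribed.
So CilM is not produced.
With repressor DulB bound, *jalS* is not transcribed.
So JalS is not produced.
Co²⁺ is absent, so JovW is active.
No repressor is bound and JovW is active, so *nerY* is transcribed.

ON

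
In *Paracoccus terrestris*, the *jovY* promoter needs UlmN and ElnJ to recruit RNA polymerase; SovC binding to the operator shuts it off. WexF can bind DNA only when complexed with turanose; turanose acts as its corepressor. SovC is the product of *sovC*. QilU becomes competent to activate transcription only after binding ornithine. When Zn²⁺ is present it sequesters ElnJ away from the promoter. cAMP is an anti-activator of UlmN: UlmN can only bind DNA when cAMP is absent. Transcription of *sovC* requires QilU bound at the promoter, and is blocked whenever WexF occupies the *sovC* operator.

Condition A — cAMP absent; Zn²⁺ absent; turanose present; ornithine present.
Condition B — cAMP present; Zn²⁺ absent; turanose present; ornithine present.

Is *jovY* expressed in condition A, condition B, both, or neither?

A only

Condition A:
cAMP is absent, so UlmN is active.
Zn²⁺ is absent, so ElnJ is active.
Turanose is present, so WexF is active.
Ornithine is present, so QilU is active.
With repressor WexF bound, *sovC* is not transcribed.
So SovC is not produced.
No repressor is bound and UlmN and ElnJ are active, so *jovY* is transcribed.
→ *jovY* is ON in A.
Condition B:
cAMP is present, so UlmN is inactive.
Zn²⁺ is absent, so ElnJ is active.
Turanose is present, so WexF is active.
Ornithine is present, so QilU is active.
With repressor WexF bound, *sovC* is not transcribed.
So SovC is not produced.
Required activator UlmN is absent, so *jovY* is not transcribed.
→ *jovY* is OFF in B.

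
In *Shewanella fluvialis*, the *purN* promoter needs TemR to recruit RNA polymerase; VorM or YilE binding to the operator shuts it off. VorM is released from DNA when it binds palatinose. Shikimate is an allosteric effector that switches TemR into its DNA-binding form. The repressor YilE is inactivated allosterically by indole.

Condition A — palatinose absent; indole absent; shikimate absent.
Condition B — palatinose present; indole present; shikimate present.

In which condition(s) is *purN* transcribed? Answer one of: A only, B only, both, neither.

B only

Condition A:
Palatinose is absent, so VorM is active.
Indole is absent, so YilE is active.
Shikimate is absent, so TemR is inactive.
With repressor VorM bound, *purN* is not transcribed.
→ *purN* is OFF in A.
Condition B:
Palatinose is present, so VorM is inactive.
Indole is present, so YilE is inactive.
Shikimate is present, so TemR is active.
No repressor is bound and TemR is active, so *purN* is transcribed.
→ *purN* is ON in B.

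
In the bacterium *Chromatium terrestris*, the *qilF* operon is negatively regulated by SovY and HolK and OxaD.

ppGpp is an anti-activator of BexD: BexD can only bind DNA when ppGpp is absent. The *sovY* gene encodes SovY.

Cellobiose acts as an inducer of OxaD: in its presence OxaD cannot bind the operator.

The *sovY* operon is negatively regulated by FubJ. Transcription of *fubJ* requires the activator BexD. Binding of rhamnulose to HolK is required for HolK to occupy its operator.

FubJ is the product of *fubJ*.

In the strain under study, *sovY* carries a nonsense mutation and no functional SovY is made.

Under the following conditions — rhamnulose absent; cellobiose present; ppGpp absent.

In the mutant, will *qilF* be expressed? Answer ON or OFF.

ON

SovY is non-functional in this strain, so it has no effect.
Rhamnulose is absent, so HolK is inactive.
Cellobiose is present, so OxaD is inactive.
With no repressor bound, *qilF* is transcribed.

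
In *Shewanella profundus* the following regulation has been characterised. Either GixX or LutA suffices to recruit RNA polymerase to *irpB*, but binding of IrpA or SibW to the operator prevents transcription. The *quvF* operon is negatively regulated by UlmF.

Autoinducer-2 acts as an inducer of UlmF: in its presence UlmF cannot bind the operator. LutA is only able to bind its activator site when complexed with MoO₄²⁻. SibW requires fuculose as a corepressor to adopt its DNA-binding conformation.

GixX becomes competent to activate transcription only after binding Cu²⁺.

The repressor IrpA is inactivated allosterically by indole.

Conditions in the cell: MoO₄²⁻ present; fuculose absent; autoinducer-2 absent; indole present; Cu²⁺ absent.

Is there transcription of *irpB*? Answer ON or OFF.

Indole is present, so IrpA is inactive.
Cu²⁺ is absent, so GixX is inactive.
Fuculose is absent, so SibW is inactive.
MoO₄²⁻ is present, so LutA is active.
Activator LutA is present, so *irpB* is transcribed.

ON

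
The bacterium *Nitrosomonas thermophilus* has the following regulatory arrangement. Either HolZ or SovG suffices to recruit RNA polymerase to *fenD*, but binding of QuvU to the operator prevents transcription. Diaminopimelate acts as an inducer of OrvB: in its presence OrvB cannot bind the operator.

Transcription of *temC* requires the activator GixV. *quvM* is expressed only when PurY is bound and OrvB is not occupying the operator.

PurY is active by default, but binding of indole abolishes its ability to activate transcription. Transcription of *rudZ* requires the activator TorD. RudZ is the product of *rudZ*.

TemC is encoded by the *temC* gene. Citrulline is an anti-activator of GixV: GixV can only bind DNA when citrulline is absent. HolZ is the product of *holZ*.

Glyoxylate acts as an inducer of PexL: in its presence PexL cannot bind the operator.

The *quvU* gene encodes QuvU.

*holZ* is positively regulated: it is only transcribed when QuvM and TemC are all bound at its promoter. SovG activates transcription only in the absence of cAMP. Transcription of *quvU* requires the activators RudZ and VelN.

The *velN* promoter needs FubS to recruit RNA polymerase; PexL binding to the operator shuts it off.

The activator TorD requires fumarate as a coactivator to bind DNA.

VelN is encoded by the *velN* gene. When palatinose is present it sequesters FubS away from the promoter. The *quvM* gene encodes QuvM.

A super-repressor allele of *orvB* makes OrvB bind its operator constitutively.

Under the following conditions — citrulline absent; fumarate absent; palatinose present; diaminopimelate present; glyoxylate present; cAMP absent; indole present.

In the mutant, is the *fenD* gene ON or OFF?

OrvB is constitutively active in this strain.
Indole is present, so PurY is inactive.
With repressor OrvB bound, *quvM* is not transcribed.
So QuvM is not produced.
Citrulline is absent, so GixV is active.
No repressor is bound and GixV is active, so *temC* is transcribed.
So TemC is produced and active.
Required activator QuvM is absent, so *holZ* is not transcribed.
So HolZ is not produced.
Fumarate is absent, so TorD is inactive.
Required activator TorD is absent, so *rudZ* is not transcribed.
So RudZ is not produced.
Palatinose is present, so FubS is inactive.
Glyoxylate is present, so PexL is inactive.
Required activator FubS is absent, so *velN* is not transcribed.
So VelN is not produced.
Required activator RudZ is absent, so *quvU* is not transcribed.
So QuvU is not produced.
cAMP is absent, so SovG is active.
Activator SovG is present, so *fenD* is transcribed.

ON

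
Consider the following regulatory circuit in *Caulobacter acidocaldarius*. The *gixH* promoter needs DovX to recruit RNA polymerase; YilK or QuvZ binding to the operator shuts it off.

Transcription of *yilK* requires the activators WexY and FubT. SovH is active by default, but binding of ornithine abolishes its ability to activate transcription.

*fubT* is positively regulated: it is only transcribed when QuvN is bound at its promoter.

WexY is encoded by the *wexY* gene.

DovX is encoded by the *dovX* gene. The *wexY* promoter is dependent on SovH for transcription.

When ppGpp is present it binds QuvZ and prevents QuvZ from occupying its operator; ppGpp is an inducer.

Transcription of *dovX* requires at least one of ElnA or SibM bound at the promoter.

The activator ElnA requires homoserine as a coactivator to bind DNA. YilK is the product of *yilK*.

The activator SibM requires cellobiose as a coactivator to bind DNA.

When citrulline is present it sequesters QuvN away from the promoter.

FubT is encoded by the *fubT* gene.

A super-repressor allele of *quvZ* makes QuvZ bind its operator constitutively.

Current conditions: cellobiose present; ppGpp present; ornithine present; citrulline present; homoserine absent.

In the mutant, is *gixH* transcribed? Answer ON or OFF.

Homoserine is absent, so ElnA is inactive.
Cellobiose is present, so SibM is active.
Activator SibM is present, so *dovX* is transcribed.
So DovX is produced and active.
Ornithine is present, so SovH is inactive.
Required activator SovH is absent, so *wexY* is not transcribed.
So WexY is not produced.
Citrulline is present, so QuvN is inactive.
Required activator QuvN is absent, so *fubT* is not transcribed.
So FubT is not produced.
Required activator WexY is absent, so *yilK* is not transcribed.
So YilK is not produced.
QuvZ is constitutively active in this strain.
With repressor QuvZ bound, *gixH* is not transcribed.

OFF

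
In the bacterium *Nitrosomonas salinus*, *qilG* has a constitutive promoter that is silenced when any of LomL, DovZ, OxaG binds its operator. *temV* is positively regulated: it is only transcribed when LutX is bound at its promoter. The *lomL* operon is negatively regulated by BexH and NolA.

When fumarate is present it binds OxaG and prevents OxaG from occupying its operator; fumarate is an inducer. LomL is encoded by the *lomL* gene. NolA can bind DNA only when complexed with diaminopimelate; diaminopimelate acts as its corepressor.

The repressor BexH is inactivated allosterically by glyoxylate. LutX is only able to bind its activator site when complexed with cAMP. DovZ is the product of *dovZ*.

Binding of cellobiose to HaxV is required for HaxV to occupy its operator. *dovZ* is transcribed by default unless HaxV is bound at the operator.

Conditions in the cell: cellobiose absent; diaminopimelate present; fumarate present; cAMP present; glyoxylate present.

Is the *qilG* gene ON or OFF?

Glyoxylate is present, so BexH is inactive.
Diaminopimelate is present, so NolA is active.
With repressor NolA bound, *lomL* is not transcribed.
So LomL is not produced.
Cellobiose is absent, so HaxV is inactive.
With no repressor bound, *dovZ* is transcribed.
So DovZ is produced and active.
Fumarate is present, so OxaG is inactive.
With repressor DovZ bound, *qilG* is not transcribed.

OFF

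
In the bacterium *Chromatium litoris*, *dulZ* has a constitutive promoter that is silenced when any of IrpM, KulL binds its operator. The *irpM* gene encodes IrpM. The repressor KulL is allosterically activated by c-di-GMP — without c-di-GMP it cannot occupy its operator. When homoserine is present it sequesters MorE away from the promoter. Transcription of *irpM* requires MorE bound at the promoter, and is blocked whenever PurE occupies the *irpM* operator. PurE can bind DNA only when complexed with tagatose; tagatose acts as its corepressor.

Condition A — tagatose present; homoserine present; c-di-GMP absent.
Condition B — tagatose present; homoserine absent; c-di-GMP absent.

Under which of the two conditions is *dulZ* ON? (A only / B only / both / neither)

both

Condition A:
Tagatose is present, so PurE is active.
Homoserine is present, so MorE is inactive.
With repressor PurE bound, *irpM* is not transcribed.
So IrpM is not produced.
c-di-GMP is absent, so KulL is inactive.
With no repressor bound, *dulZ* is transcribed.
→ *dulZ* is ON in A.
Condition B:
Tagatose is present, so PurE is active.
Homoserine is absent, so MorE is active.
With repressor PurE bound, *irpM* is not transcribed.
So IrpM is not produced.
c-di-GMP is absent, so KulL is inactive.
With no repressor bound, *dulZ* is transcribed.
→ *dulZ* is ON in B.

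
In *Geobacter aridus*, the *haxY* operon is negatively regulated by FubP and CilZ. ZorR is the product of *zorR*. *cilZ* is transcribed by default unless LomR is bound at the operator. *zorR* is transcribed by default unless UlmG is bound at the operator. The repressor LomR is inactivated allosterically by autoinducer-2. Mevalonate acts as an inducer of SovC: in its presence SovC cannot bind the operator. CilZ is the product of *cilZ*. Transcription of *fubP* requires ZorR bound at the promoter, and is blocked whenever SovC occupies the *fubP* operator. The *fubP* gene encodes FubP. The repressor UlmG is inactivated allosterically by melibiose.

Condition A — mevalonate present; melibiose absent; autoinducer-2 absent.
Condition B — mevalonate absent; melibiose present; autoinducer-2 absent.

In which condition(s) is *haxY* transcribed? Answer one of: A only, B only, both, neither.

both

Condition A:
Mevalonate is present, so SovC is inactive.
Melibiose is absent, so UlmG is active.
With repressor UlmG bound, *zorR* is not transcribed.
So ZorR is not produced.
Required activator ZorR is absent, so *fubP* is not transcribed.
So FubP is not produced.
Autoinducer-2 is absent, so LomR is active.
With repressor LomR bound, *cilZ* is not transcribed.
So CilZ is not produced.
With no repressor bound, *haxY* is transcribed.
→ *haxY* is ON in A.
Condition B:
Mevalonate is absent, so SovC is active.
Melibiose is present, so UlmG is inactive.
With no repressor bound, *zorR* is transcribed.
So ZorR is produced and active.
With repressor SovC bound, *fubP* is not transcribed.
So FubP is not produced.
Autoinducer-2 is absent, so LomR is active.
With repressor LomR bound, *cilZ* is not transcribed.
So CilZ is not produced.
With no repressor bound, *haxY* is transcribed.
→ *haxY* is ON in B.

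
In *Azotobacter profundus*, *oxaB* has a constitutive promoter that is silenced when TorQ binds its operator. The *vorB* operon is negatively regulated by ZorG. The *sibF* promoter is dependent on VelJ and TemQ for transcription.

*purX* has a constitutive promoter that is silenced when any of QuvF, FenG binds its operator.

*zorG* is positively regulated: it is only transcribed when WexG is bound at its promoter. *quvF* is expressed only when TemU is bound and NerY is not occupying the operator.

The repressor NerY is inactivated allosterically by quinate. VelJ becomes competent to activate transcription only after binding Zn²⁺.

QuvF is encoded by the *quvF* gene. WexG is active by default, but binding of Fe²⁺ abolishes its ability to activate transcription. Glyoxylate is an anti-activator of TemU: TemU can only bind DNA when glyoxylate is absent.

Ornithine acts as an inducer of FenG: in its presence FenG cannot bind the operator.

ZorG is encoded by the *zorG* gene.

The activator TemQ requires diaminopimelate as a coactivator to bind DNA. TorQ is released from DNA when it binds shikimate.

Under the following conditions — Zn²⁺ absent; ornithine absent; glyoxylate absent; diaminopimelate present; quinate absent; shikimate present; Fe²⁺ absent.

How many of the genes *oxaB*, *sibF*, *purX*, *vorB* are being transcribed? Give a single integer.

Shikimate is present, so TorQ is inactive.
With no repressor bound, *oxaB* is transcribed.
→ *oxaB* is ON.
Zn²⁺ is absent, so VelJ is inactive.
Diaminopimelate is present, so TemQ is active.
Required activator VelJ is absent, so *sibF* is not transcribed.
→ *sibF* is OFF.
Quinate is absent, so NerY is active.
Glyoxylate is absent, so TemU is active.
With repressor NerY bound, *quvF* is not transcribed.
So QuvF is not produced.
Ornithine is absent, so FenG is active.
With repressor FenG bound, *purX* is not transcribed.
→ *purX* is OFF.
Fe²⁺ is absent, so WexG is active.
No repressor is bound and WexG is active, so *zorG* is transcribed.
So ZorG is produced and active.
With repressor ZorG bound, *vorB* is not transcribed.
→ *vorB* is OFF.
1 of the 4 genes is transcribed.

1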